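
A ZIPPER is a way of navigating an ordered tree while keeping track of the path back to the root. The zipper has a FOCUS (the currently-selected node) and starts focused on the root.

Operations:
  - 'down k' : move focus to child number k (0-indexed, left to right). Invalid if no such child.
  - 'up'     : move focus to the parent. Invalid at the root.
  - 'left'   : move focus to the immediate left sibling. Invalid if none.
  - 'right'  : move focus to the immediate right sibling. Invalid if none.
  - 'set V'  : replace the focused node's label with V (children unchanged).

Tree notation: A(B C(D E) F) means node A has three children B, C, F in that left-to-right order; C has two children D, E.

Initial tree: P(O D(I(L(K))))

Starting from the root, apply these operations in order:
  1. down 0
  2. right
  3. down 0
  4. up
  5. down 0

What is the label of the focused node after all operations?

Step 1 (down 0): focus=O path=0 depth=1 children=[] left=[] right=['D'] parent=P
Step 2 (right): focus=D path=1 depth=1 children=['I'] left=['O'] right=[] parent=P
Step 3 (down 0): focus=I path=1/0 depth=2 children=['L'] left=[] right=[] parent=D
Step 4 (up): focus=D path=1 depth=1 children=['I'] left=['O'] right=[] parent=P
Step 5 (down 0): focus=I path=1/0 depth=2 children=['L'] left=[] right=[] parent=D

Answer: I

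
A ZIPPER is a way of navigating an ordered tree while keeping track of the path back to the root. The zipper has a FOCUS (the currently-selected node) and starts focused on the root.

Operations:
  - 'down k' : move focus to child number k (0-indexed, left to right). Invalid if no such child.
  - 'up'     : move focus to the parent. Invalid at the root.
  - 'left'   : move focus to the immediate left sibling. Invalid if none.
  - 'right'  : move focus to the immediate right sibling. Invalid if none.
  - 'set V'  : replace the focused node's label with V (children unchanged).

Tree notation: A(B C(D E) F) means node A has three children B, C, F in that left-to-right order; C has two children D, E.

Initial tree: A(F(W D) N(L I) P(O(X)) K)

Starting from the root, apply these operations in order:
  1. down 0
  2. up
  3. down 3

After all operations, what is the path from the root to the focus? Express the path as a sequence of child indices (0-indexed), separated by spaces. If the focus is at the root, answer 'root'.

Step 1 (down 0): focus=F path=0 depth=1 children=['W', 'D'] left=[] right=['N', 'P', 'K'] parent=A
Step 2 (up): focus=A path=root depth=0 children=['F', 'N', 'P', 'K'] (at root)
Step 3 (down 3): focus=K path=3 depth=1 children=[] left=['F', 'N', 'P'] right=[] parent=A

Answer: 3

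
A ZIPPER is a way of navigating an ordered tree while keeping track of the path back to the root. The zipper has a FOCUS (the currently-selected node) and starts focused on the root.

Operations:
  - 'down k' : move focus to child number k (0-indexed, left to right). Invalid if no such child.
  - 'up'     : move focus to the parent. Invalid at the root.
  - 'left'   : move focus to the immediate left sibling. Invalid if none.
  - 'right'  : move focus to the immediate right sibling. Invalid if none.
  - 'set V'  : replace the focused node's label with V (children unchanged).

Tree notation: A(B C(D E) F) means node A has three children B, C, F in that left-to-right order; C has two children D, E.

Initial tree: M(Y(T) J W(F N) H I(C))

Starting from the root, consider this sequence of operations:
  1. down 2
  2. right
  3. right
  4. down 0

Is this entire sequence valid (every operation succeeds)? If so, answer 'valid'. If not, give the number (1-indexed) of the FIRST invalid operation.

Answer: valid

Derivation:
Step 1 (down 2): focus=W path=2 depth=1 children=['F', 'N'] left=['Y', 'J'] right=['H', 'I'] parent=M
Step 2 (right): focus=H path=3 depth=1 children=[] left=['Y', 'J', 'W'] right=['I'] parent=M
Step 3 (right): focus=I path=4 depth=1 children=['C'] left=['Y', 'J', 'W', 'H'] right=[] parent=M
Step 4 (down 0): focus=C path=4/0 depth=2 children=[] left=[] right=[] parent=I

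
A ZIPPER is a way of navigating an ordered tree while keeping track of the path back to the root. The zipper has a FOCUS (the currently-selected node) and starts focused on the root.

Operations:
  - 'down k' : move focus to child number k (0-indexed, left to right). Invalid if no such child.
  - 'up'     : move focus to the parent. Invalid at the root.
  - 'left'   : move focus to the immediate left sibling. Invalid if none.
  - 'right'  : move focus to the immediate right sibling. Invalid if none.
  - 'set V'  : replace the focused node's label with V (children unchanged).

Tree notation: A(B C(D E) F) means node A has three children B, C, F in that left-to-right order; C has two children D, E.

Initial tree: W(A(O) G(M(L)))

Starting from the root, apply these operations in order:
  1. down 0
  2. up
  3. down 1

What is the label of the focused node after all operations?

Answer: G

Derivation:
Step 1 (down 0): focus=A path=0 depth=1 children=['O'] left=[] right=['G'] parent=W
Step 2 (up): focus=W path=root depth=0 children=['A', 'G'] (at root)
Step 3 (down 1): focus=G path=1 depth=1 children=['M'] left=['A'] right=[] parent=W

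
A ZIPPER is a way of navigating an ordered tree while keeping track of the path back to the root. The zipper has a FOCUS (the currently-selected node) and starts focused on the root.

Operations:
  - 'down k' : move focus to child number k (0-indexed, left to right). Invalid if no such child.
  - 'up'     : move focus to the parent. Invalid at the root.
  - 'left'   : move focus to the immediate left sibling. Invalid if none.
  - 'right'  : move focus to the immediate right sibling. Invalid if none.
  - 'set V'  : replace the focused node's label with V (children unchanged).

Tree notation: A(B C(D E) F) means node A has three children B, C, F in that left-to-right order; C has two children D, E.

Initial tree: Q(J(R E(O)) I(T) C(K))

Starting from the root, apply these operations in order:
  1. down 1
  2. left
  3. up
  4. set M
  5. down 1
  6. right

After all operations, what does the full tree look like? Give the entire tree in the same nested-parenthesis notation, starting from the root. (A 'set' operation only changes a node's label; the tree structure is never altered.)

Answer: M(J(R E(O)) I(T) C(K))

Derivation:
Step 1 (down 1): focus=I path=1 depth=1 children=['T'] left=['J'] right=['C'] parent=Q
Step 2 (left): focus=J path=0 depth=1 children=['R', 'E'] left=[] right=['I', 'C'] parent=Q
Step 3 (up): focus=Q path=root depth=0 children=['J', 'I', 'C'] (at root)
Step 4 (set M): focus=M path=root depth=0 children=['J', 'I', 'C'] (at root)
Step 5 (down 1): focus=I path=1 depth=1 children=['T'] left=['J'] right=['C'] parent=M
Step 6 (right): focus=C path=2 depth=1 children=['K'] left=['J', 'I'] right=[] parent=M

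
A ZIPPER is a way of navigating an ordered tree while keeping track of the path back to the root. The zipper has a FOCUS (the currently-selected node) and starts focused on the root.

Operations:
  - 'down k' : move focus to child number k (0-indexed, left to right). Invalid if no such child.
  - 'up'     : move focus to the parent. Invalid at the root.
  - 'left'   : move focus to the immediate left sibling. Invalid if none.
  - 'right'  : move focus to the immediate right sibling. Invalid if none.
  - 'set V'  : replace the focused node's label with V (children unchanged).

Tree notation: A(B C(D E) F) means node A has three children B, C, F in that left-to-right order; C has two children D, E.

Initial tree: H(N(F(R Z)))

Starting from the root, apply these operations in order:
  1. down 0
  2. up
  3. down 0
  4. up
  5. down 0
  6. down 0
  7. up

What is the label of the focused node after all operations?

Step 1 (down 0): focus=N path=0 depth=1 children=['F'] left=[] right=[] parent=H
Step 2 (up): focus=H path=root depth=0 children=['N'] (at root)
Step 3 (down 0): focus=N path=0 depth=1 children=['F'] left=[] right=[] parent=H
Step 4 (up): focus=H path=root depth=0 children=['N'] (at root)
Step 5 (down 0): focus=N path=0 depth=1 children=['F'] left=[] right=[] parent=H
Step 6 (down 0): focus=F path=0/0 depth=2 children=['R', 'Z'] left=[] right=[] parent=N
Step 7 (up): focus=N path=0 depth=1 children=['F'] left=[] right=[] parent=H

Answer: N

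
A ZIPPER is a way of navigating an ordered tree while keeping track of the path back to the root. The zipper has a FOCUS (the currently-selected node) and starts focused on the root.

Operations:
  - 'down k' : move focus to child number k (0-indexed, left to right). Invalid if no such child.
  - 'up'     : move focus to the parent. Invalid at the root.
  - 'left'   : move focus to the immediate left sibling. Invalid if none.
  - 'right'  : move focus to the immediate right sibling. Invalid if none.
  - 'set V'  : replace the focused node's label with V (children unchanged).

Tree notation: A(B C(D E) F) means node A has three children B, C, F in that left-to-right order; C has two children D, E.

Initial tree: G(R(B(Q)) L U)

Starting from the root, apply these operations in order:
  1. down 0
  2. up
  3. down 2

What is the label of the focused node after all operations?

Step 1 (down 0): focus=R path=0 depth=1 children=['B'] left=[] right=['L', 'U'] parent=G
Step 2 (up): focus=G path=root depth=0 children=['R', 'L', 'U'] (at root)
Step 3 (down 2): focus=U path=2 depth=1 children=[] left=['R', 'L'] right=[] parent=G

Answer: U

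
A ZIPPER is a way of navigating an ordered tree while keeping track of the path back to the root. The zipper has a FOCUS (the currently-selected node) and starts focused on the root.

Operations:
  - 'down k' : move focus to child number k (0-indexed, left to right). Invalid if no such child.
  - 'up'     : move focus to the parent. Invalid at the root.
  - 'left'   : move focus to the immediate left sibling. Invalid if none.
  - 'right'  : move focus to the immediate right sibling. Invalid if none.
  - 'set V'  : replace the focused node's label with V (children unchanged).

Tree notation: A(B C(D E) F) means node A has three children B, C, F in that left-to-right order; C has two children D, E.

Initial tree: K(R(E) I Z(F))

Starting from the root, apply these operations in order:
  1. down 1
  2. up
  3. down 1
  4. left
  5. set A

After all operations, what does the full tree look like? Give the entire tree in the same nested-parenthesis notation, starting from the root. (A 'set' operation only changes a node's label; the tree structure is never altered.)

Answer: K(A(E) I Z(F))

Derivation:
Step 1 (down 1): focus=I path=1 depth=1 children=[] left=['R'] right=['Z'] parent=K
Step 2 (up): focus=K path=root depth=0 children=['R', 'I', 'Z'] (at root)
Step 3 (down 1): focus=I path=1 depth=1 children=[] left=['R'] right=['Z'] parent=K
Step 4 (left): focus=R path=0 depth=1 children=['E'] left=[] right=['I', 'Z'] parent=K
Step 5 (set A): focus=A path=0 depth=1 children=['E'] left=[] right=['I', 'Z'] parent=K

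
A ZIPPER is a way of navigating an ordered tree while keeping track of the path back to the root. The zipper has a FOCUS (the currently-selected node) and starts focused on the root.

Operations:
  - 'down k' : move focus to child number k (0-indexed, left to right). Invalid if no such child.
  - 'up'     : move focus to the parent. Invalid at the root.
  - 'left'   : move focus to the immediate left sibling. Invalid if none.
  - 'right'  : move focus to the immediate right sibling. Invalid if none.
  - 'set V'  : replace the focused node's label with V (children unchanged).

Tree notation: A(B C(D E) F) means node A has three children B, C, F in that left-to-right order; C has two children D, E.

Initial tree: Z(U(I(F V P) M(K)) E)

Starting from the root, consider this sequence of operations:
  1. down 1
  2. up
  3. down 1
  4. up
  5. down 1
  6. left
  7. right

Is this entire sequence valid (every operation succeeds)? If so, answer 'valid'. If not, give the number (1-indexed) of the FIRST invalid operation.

Answer: valid

Derivation:
Step 1 (down 1): focus=E path=1 depth=1 children=[] left=['U'] right=[] parent=Z
Step 2 (up): focus=Z path=root depth=0 children=['U', 'E'] (at root)
Step 3 (down 1): focus=E path=1 depth=1 children=[] left=['U'] right=[] parent=Z
Step 4 (up): focus=Z path=root depth=0 children=['U', 'E'] (at root)
Step 5 (down 1): focus=E path=1 depth=1 children=[] left=['U'] right=[] parent=Z
Step 6 (left): focus=U path=0 depth=1 children=['I', 'M'] left=[] right=['E'] parent=Z
Step 7 (right): focus=E path=1 depth=1 children=[] left=['U'] right=[] parent=Z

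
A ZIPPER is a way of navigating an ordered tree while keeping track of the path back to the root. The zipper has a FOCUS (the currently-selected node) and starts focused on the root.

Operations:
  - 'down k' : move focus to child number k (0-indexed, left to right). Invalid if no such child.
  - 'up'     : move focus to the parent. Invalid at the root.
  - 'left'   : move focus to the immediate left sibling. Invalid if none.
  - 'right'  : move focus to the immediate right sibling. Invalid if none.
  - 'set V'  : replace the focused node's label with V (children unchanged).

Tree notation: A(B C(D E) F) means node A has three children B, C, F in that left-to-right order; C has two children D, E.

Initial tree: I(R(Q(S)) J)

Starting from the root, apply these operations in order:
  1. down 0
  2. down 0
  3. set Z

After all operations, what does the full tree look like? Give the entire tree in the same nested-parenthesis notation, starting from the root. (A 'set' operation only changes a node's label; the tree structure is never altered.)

Step 1 (down 0): focus=R path=0 depth=1 children=['Q'] left=[] right=['J'] parent=I
Step 2 (down 0): focus=Q path=0/0 depth=2 children=['S'] left=[] right=[] parent=R
Step 3 (set Z): focus=Z path=0/0 depth=2 children=['S'] left=[] right=[] parent=R

Answer: I(R(Z(S)) J)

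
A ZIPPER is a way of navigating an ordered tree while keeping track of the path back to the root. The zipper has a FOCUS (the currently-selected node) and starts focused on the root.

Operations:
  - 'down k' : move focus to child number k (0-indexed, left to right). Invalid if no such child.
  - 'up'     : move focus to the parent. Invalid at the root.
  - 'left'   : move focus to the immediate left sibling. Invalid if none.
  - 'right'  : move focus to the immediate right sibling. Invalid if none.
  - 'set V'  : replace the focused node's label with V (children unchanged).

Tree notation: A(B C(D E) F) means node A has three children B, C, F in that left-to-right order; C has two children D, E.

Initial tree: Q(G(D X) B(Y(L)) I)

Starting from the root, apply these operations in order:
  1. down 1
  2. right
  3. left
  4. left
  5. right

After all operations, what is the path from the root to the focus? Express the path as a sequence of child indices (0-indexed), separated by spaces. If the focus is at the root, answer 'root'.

Answer: 1

Derivation:
Step 1 (down 1): focus=B path=1 depth=1 children=['Y'] left=['G'] right=['I'] parent=Q
Step 2 (right): focus=I path=2 depth=1 children=[] left=['G', 'B'] right=[] parent=Q
Step 3 (left): focus=B path=1 depth=1 children=['Y'] left=['G'] right=['I'] parent=Q
Step 4 (left): focus=G path=0 depth=1 children=['D', 'X'] left=[] right=['B', 'I'] parent=Q
Step 5 (right): focus=B path=1 depth=1 children=['Y'] left=['G'] right=['I'] parent=Q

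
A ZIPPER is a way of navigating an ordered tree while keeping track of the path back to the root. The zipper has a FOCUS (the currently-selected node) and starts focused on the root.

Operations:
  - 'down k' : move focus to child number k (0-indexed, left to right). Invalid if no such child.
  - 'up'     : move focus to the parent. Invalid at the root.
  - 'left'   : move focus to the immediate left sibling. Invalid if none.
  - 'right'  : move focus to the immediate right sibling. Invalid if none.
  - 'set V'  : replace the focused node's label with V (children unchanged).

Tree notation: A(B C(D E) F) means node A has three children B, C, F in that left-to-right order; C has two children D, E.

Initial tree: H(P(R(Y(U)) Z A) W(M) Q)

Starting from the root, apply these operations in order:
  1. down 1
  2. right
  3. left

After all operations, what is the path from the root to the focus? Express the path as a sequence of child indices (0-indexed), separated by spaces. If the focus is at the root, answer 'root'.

Step 1 (down 1): focus=W path=1 depth=1 children=['M'] left=['P'] right=['Q'] parent=H
Step 2 (right): focus=Q path=2 depth=1 children=[] left=['P', 'W'] right=[] parent=H
Step 3 (left): focus=W path=1 depth=1 children=['M'] left=['P'] right=['Q'] parent=H

Answer: 1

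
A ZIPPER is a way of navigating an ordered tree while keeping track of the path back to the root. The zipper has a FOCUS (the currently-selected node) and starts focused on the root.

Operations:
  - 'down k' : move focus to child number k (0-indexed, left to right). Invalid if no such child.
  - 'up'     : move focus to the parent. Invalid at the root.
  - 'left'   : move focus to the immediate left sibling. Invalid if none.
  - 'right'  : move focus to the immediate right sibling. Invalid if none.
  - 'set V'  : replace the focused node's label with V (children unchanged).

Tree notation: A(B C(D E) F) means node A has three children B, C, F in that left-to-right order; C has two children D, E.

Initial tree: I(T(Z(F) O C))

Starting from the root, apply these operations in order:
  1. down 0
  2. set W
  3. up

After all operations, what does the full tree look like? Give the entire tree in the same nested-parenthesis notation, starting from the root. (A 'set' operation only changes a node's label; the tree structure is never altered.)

Answer: I(W(Z(F) O C))

Derivation:
Step 1 (down 0): focus=T path=0 depth=1 children=['Z', 'O', 'C'] left=[] right=[] parent=I
Step 2 (set W): focus=W path=0 depth=1 children=['Z', 'O', 'C'] left=[] right=[] parent=I
Step 3 (up): focus=I path=root depth=0 children=['W'] (at root)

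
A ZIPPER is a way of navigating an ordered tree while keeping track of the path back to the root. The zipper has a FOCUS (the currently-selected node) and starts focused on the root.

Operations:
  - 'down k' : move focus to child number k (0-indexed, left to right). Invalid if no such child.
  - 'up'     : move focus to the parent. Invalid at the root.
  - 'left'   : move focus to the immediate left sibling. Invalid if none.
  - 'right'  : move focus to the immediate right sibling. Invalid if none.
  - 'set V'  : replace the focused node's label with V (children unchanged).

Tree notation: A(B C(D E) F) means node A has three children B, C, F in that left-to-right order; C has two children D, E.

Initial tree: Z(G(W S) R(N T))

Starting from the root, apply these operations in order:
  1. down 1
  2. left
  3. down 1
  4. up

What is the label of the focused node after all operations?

Answer: G

Derivation:
Step 1 (down 1): focus=R path=1 depth=1 children=['N', 'T'] left=['G'] right=[] parent=Z
Step 2 (left): focus=G path=0 depth=1 children=['W', 'S'] left=[] right=['R'] parent=Z
Step 3 (down 1): focus=S path=0/1 depth=2 children=[] left=['W'] right=[] parent=G
Step 4 (up): focus=G path=0 depth=1 children=['W', 'S'] left=[] right=['R'] parent=Z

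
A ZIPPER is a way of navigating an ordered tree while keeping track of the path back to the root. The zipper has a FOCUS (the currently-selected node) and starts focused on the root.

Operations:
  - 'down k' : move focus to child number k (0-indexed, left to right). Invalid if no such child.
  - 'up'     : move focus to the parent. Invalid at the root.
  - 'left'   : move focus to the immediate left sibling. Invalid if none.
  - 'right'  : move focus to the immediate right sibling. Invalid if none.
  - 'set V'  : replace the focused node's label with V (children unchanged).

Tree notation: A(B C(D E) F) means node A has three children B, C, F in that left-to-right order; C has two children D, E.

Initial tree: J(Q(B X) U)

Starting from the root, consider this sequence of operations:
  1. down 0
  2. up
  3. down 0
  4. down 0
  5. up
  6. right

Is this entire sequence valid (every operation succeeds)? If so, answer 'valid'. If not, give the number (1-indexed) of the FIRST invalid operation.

Step 1 (down 0): focus=Q path=0 depth=1 children=['B', 'X'] left=[] right=['U'] parent=J
Step 2 (up): focus=J path=root depth=0 children=['Q', 'U'] (at root)
Step 3 (down 0): focus=Q path=0 depth=1 children=['B', 'X'] left=[] right=['U'] parent=J
Step 4 (down 0): focus=B path=0/0 depth=2 children=[] left=[] right=['X'] parent=Q
Step 5 (up): focus=Q path=0 depth=1 children=['B', 'X'] left=[] right=['U'] parent=J
Step 6 (right): focus=U path=1 depth=1 children=[] left=['Q'] right=[] parent=J

Answer: valid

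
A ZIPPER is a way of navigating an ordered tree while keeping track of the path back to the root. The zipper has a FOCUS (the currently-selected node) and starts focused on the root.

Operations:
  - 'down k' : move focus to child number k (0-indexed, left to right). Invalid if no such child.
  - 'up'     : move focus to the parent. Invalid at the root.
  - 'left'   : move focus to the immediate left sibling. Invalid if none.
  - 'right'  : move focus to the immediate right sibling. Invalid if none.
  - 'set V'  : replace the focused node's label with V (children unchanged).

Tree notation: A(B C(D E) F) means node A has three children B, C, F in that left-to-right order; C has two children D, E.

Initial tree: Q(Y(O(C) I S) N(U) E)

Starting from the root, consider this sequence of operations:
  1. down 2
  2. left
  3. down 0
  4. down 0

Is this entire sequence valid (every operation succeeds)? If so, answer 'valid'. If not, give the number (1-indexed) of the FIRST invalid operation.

Step 1 (down 2): focus=E path=2 depth=1 children=[] left=['Y', 'N'] right=[] parent=Q
Step 2 (left): focus=N path=1 depth=1 children=['U'] left=['Y'] right=['E'] parent=Q
Step 3 (down 0): focus=U path=1/0 depth=2 children=[] left=[] right=[] parent=N
Step 4 (down 0): INVALID

Answer: 4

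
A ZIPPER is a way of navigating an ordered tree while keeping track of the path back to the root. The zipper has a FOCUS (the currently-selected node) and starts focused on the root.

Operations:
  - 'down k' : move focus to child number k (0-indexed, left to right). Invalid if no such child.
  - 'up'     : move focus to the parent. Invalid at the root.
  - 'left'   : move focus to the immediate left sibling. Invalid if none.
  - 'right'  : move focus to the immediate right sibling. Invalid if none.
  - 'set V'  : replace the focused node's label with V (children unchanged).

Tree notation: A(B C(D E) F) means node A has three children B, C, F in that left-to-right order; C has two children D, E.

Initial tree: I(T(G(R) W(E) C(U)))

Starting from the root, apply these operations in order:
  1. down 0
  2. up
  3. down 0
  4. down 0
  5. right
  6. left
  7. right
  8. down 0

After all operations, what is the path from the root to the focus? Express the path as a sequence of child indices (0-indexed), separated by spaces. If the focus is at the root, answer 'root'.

Step 1 (down 0): focus=T path=0 depth=1 children=['G', 'W', 'C'] left=[] right=[] parent=I
Step 2 (up): focus=I path=root depth=0 children=['T'] (at root)
Step 3 (down 0): focus=T path=0 depth=1 children=['G', 'W', 'C'] left=[] right=[] parent=I
Step 4 (down 0): focus=G path=0/0 depth=2 children=['R'] left=[] right=['W', 'C'] parent=T
Step 5 (right): focus=W path=0/1 depth=2 children=['E'] left=['G'] right=['C'] parent=T
Step 6 (left): focus=G path=0/0 depth=2 children=['R'] left=[] right=['W', 'C'] parent=T
Step 7 (right): focus=W path=0/1 depth=2 children=['E'] left=['G'] right=['C'] parent=T
Step 8 (down 0): focus=E path=0/1/0 depth=3 children=[] left=[] right=[] parent=W

Answer: 0 1 0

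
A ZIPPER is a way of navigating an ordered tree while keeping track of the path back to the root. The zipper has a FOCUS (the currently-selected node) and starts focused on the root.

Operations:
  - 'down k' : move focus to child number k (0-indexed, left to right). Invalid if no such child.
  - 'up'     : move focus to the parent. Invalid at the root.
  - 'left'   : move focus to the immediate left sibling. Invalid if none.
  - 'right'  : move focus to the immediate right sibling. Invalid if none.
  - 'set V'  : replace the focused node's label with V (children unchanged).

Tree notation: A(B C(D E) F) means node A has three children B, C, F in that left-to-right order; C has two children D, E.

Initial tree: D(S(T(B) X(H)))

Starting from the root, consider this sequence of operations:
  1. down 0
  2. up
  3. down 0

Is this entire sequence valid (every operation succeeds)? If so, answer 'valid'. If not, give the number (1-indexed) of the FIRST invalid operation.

Answer: valid

Derivation:
Step 1 (down 0): focus=S path=0 depth=1 children=['T', 'X'] left=[] right=[] parent=D
Step 2 (up): focus=D path=root depth=0 children=['S'] (at root)
Step 3 (down 0): focus=S path=0 depth=1 children=['T', 'X'] left=[] right=[] parent=D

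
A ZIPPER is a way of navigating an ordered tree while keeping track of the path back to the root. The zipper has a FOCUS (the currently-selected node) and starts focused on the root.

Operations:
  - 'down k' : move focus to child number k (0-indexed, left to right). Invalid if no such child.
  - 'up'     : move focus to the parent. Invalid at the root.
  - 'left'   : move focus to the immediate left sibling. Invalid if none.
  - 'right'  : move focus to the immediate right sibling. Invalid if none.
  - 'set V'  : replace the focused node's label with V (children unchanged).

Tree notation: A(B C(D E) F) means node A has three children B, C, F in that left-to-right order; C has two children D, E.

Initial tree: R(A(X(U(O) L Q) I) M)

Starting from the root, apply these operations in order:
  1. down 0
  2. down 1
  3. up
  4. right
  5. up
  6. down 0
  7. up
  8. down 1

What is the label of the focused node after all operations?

Answer: M

Derivation:
Step 1 (down 0): focus=A path=0 depth=1 children=['X', 'I'] left=[] right=['M'] parent=R
Step 2 (down 1): focus=I path=0/1 depth=2 children=[] left=['X'] right=[] parent=A
Step 3 (up): focus=A path=0 depth=1 children=['X', 'I'] left=[] right=['M'] parent=R
Step 4 (right): focus=M path=1 depth=1 children=[] left=['A'] right=[] parent=R
Step 5 (up): focus=R path=root depth=0 children=['A', 'M'] (at root)
Step 6 (down 0): focus=A path=0 depth=1 children=['X', 'I'] left=[] right=['M'] parent=R
Step 7 (up): focus=R path=root depth=0 children=['A', 'M'] (at root)
Step 8 (down 1): focus=M path=1 depth=1 children=[] left=['A'] right=[] parent=R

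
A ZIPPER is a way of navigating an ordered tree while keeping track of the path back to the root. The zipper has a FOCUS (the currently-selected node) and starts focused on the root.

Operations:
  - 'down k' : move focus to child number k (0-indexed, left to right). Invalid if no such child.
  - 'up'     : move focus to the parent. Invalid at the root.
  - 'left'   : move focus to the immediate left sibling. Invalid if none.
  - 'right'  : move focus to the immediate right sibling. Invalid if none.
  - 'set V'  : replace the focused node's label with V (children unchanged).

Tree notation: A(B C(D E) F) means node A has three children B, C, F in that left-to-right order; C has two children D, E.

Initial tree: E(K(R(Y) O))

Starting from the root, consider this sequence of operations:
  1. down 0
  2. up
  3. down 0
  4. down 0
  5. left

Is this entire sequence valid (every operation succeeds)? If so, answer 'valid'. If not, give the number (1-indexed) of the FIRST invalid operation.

Answer: 5

Derivation:
Step 1 (down 0): focus=K path=0 depth=1 children=['R', 'O'] left=[] right=[] parent=E
Step 2 (up): focus=E path=root depth=0 children=['K'] (at root)
Step 3 (down 0): focus=K path=0 depth=1 children=['R', 'O'] left=[] right=[] parent=E
Step 4 (down 0): focus=R path=0/0 depth=2 children=['Y'] left=[] right=['O'] parent=K
Step 5 (left): INVALID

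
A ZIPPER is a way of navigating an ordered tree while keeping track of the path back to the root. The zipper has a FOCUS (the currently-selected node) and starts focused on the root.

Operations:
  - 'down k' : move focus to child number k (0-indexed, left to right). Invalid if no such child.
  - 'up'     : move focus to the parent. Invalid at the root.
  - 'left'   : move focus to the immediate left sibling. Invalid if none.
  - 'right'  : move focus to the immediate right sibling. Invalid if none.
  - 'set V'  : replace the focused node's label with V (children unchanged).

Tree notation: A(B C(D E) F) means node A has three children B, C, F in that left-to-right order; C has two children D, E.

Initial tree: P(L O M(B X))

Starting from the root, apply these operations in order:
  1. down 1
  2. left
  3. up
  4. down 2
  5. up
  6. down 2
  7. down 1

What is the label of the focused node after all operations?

Answer: X

Derivation:
Step 1 (down 1): focus=O path=1 depth=1 children=[] left=['L'] right=['M'] parent=P
Step 2 (left): focus=L path=0 depth=1 children=[] left=[] right=['O', 'M'] parent=P
Step 3 (up): focus=P path=root depth=0 children=['L', 'O', 'M'] (at root)
Step 4 (down 2): focus=M path=2 depth=1 children=['B', 'X'] left=['L', 'O'] right=[] parent=P
Step 5 (up): focus=P path=root depth=0 children=['L', 'O', 'M'] (at root)
Step 6 (down 2): focus=M path=2 depth=1 children=['B', 'X'] left=['L', 'O'] right=[] parent=P
Step 7 (down 1): focus=X path=2/1 depth=2 children=[] left=['B'] right=[] parent=M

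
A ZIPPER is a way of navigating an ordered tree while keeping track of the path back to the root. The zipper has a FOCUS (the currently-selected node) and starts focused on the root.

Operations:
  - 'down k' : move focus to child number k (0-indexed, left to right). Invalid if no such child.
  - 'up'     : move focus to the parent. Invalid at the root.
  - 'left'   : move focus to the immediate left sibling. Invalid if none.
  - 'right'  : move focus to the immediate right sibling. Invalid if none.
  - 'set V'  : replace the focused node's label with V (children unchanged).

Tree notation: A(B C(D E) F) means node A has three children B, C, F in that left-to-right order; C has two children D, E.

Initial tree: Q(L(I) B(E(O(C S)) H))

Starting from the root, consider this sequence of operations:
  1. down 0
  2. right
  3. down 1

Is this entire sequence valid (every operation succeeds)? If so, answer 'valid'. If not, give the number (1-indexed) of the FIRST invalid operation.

Answer: valid

Derivation:
Step 1 (down 0): focus=L path=0 depth=1 children=['I'] left=[] right=['B'] parent=Q
Step 2 (right): focus=B path=1 depth=1 children=['E', 'H'] left=['L'] right=[] parent=Q
Step 3 (down 1): focus=H path=1/1 depth=2 children=[] left=['E'] right=[] parent=B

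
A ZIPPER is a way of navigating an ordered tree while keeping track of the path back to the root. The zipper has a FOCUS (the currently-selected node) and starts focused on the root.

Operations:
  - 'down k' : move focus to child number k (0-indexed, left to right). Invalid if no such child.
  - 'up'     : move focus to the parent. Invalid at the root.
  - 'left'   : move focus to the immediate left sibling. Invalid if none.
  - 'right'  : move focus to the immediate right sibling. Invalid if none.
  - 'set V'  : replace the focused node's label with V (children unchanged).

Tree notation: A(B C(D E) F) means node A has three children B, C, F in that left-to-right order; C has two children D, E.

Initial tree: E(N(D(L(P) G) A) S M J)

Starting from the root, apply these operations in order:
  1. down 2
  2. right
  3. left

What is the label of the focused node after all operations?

Step 1 (down 2): focus=M path=2 depth=1 children=[] left=['N', 'S'] right=['J'] parent=E
Step 2 (right): focus=J path=3 depth=1 children=[] left=['N', 'S', 'M'] right=[] parent=E
Step 3 (left): focus=M path=2 depth=1 children=[] left=['N', 'S'] right=['J'] parent=E

Answer: M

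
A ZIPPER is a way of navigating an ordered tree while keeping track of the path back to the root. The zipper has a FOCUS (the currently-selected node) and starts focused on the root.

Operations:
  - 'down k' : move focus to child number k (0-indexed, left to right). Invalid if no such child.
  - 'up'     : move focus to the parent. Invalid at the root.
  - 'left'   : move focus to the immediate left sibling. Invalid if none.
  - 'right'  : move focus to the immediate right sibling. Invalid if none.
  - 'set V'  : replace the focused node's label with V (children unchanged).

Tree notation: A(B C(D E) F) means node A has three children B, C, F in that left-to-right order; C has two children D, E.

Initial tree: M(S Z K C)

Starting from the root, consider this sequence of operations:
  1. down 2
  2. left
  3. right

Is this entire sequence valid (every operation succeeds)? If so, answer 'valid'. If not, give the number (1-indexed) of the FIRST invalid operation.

Step 1 (down 2): focus=K path=2 depth=1 children=[] left=['S', 'Z'] right=['C'] parent=M
Step 2 (left): focus=Z path=1 depth=1 children=[] left=['S'] right=['K', 'C'] parent=M
Step 3 (right): focus=K path=2 depth=1 children=[] left=['S', 'Z'] right=['C'] parent=M

Answer: valid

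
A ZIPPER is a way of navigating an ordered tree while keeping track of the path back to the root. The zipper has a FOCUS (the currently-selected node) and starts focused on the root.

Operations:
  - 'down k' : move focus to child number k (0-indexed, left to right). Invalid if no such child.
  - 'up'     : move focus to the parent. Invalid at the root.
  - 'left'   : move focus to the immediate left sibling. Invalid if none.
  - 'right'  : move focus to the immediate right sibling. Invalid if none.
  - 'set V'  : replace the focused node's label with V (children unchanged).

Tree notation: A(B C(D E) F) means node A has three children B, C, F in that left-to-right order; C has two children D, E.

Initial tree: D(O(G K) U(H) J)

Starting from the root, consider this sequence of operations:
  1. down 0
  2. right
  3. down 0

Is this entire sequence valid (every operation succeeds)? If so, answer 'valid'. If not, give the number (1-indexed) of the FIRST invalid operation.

Step 1 (down 0): focus=O path=0 depth=1 children=['G', 'K'] left=[] right=['U', 'J'] parent=D
Step 2 (right): focus=U path=1 depth=1 children=['H'] left=['O'] right=['J'] parent=D
Step 3 (down 0): focus=H path=1/0 depth=2 children=[] left=[] right=[] parent=U

Answer: valid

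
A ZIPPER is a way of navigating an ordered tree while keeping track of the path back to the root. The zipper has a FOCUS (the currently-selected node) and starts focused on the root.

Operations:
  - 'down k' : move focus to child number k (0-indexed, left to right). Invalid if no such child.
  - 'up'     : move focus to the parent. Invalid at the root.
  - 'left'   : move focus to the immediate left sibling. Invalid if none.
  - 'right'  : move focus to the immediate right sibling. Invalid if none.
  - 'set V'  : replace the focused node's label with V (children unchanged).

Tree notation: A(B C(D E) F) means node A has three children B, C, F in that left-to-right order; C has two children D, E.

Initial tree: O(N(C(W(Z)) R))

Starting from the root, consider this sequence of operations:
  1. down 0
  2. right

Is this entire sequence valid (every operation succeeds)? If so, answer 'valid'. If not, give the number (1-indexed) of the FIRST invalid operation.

Answer: 2

Derivation:
Step 1 (down 0): focus=N path=0 depth=1 children=['C', 'R'] left=[] right=[] parent=O
Step 2 (right): INVALID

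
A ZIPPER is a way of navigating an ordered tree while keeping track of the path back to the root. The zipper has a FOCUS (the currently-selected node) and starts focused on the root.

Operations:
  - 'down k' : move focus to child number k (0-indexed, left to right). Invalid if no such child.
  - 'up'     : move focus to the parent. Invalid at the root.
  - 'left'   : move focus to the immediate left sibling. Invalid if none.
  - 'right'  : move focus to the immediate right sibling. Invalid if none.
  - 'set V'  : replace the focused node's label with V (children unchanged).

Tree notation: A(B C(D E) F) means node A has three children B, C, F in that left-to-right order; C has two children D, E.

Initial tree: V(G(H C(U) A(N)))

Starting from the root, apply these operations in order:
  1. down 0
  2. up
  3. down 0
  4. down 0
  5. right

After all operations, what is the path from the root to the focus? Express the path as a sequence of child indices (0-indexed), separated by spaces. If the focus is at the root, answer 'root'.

Step 1 (down 0): focus=G path=0 depth=1 children=['H', 'C', 'A'] left=[] right=[] parent=V
Step 2 (up): focus=V path=root depth=0 children=['G'] (at root)
Step 3 (down 0): focus=G path=0 depth=1 children=['H', 'C', 'A'] left=[] right=[] parent=V
Step 4 (down 0): focus=H path=0/0 depth=2 children=[] left=[] right=['C', 'A'] parent=G
Step 5 (right): focus=C path=0/1 depth=2 children=['U'] left=['H'] right=['A'] parent=G

Answer: 0 1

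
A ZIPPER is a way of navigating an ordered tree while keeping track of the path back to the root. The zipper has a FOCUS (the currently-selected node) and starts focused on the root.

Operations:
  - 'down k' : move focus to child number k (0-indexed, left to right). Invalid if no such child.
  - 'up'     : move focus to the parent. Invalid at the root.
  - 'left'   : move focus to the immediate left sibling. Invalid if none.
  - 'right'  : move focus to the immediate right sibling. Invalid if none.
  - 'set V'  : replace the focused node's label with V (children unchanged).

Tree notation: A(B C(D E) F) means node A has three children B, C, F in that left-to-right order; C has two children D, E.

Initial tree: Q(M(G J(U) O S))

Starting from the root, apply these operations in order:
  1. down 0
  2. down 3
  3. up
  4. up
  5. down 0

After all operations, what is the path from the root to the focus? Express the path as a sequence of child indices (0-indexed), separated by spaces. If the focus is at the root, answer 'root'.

Answer: 0

Derivation:
Step 1 (down 0): focus=M path=0 depth=1 children=['G', 'J', 'O', 'S'] left=[] right=[] parent=Q
Step 2 (down 3): focus=S path=0/3 depth=2 children=[] left=['G', 'J', 'O'] right=[] parent=M
Step 3 (up): focus=M path=0 depth=1 children=['G', 'J', 'O', 'S'] left=[] right=[] parent=Q
Step 4 (up): focus=Q path=root depth=0 children=['M'] (at root)
Step 5 (down 0): focus=M path=0 depth=1 children=['G', 'J', 'O', 'S'] left=[] right=[] parent=Q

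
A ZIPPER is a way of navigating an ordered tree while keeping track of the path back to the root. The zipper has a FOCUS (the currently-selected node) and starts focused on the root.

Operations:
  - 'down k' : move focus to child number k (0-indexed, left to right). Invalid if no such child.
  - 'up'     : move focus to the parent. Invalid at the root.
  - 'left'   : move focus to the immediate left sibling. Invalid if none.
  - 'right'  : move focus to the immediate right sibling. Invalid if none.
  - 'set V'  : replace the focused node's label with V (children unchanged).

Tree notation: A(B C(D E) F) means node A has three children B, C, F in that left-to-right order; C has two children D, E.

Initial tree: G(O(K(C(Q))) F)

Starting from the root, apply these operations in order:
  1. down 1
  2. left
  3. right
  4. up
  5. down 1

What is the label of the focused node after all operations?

Step 1 (down 1): focus=F path=1 depth=1 children=[] left=['O'] right=[] parent=G
Step 2 (left): focus=O path=0 depth=1 children=['K'] left=[] right=['F'] parent=G
Step 3 (right): focus=F path=1 depth=1 children=[] left=['O'] right=[] parent=G
Step 4 (up): focus=G path=root depth=0 children=['O', 'F'] (at root)
Step 5 (down 1): focus=F path=1 depth=1 children=[] left=['O'] right=[] parent=G

Answer: F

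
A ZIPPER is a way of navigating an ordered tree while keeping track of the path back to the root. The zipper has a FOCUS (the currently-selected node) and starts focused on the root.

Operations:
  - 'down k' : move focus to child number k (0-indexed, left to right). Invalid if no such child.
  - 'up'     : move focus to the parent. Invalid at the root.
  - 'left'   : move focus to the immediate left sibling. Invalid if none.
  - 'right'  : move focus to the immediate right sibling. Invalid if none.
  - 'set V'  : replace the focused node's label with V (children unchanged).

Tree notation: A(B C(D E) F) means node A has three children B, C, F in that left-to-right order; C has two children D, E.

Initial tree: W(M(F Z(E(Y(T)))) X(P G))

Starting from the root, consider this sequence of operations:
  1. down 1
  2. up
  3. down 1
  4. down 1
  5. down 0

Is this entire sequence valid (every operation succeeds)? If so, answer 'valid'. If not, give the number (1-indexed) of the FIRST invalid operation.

Step 1 (down 1): focus=X path=1 depth=1 children=['P', 'G'] left=['M'] right=[] parent=W
Step 2 (up): focus=W path=root depth=0 children=['M', 'X'] (at root)
Step 3 (down 1): focus=X path=1 depth=1 children=['P', 'G'] left=['M'] right=[] parent=W
Step 4 (down 1): focus=G path=1/1 depth=2 children=[] left=['P'] right=[] parent=X
Step 5 (down 0): INVALID

Answer: 5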